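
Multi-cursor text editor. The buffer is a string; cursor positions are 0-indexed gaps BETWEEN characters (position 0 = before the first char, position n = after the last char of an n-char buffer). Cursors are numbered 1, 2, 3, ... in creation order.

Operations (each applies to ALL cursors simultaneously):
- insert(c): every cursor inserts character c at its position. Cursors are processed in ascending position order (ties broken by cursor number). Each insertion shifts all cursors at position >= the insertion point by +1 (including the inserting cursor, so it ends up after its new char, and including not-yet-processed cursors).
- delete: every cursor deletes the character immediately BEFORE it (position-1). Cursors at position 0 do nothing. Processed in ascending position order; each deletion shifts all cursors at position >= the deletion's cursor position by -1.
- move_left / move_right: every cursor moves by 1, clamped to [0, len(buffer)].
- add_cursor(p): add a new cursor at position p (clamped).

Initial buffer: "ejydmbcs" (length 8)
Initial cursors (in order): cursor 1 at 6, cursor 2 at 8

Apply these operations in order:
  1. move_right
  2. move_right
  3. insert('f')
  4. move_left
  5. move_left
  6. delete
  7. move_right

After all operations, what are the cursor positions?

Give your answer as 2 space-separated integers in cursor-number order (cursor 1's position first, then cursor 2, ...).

Answer: 7 7

Derivation:
After op 1 (move_right): buffer="ejydmbcs" (len 8), cursors c1@7 c2@8, authorship ........
After op 2 (move_right): buffer="ejydmbcs" (len 8), cursors c1@8 c2@8, authorship ........
After op 3 (insert('f')): buffer="ejydmbcsff" (len 10), cursors c1@10 c2@10, authorship ........12
After op 4 (move_left): buffer="ejydmbcsff" (len 10), cursors c1@9 c2@9, authorship ........12
After op 5 (move_left): buffer="ejydmbcsff" (len 10), cursors c1@8 c2@8, authorship ........12
After op 6 (delete): buffer="ejydmbff" (len 8), cursors c1@6 c2@6, authorship ......12
After op 7 (move_right): buffer="ejydmbff" (len 8), cursors c1@7 c2@7, authorship ......12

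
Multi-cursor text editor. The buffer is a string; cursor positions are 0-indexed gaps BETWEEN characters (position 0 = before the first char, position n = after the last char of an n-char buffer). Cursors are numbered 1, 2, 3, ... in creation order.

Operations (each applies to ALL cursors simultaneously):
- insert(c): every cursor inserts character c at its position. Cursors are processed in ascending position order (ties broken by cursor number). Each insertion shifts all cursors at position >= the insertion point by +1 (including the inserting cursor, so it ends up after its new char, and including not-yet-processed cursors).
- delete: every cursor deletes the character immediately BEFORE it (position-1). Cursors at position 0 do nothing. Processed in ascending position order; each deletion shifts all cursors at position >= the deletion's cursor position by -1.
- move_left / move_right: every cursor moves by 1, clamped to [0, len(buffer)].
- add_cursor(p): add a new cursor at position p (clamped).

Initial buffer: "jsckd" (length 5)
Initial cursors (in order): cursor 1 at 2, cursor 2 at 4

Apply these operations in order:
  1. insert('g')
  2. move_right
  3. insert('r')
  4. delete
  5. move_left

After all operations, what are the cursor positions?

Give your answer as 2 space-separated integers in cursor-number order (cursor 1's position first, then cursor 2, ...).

After op 1 (insert('g')): buffer="jsgckgd" (len 7), cursors c1@3 c2@6, authorship ..1..2.
After op 2 (move_right): buffer="jsgckgd" (len 7), cursors c1@4 c2@7, authorship ..1..2.
After op 3 (insert('r')): buffer="jsgcrkgdr" (len 9), cursors c1@5 c2@9, authorship ..1.1.2.2
After op 4 (delete): buffer="jsgckgd" (len 7), cursors c1@4 c2@7, authorship ..1..2.
After op 5 (move_left): buffer="jsgckgd" (len 7), cursors c1@3 c2@6, authorship ..1..2.

Answer: 3 6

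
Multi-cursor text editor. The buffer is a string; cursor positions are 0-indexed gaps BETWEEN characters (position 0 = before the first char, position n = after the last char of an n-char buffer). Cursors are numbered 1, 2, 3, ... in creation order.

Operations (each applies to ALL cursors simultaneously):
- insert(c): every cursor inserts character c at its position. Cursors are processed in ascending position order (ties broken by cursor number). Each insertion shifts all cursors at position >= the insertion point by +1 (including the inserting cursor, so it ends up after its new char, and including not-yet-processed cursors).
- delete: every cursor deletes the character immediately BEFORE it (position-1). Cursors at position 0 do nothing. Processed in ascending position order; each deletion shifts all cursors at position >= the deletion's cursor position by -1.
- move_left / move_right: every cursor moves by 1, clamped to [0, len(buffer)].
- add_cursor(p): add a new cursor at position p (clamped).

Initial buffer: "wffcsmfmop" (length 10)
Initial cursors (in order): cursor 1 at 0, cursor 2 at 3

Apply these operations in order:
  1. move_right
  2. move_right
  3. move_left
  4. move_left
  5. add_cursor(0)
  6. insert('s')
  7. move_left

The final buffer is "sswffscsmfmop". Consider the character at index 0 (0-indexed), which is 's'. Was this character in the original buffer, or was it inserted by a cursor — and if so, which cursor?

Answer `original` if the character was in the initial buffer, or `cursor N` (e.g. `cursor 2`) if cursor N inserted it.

After op 1 (move_right): buffer="wffcsmfmop" (len 10), cursors c1@1 c2@4, authorship ..........
After op 2 (move_right): buffer="wffcsmfmop" (len 10), cursors c1@2 c2@5, authorship ..........
After op 3 (move_left): buffer="wffcsmfmop" (len 10), cursors c1@1 c2@4, authorship ..........
After op 4 (move_left): buffer="wffcsmfmop" (len 10), cursors c1@0 c2@3, authorship ..........
After op 5 (add_cursor(0)): buffer="wffcsmfmop" (len 10), cursors c1@0 c3@0 c2@3, authorship ..........
After op 6 (insert('s')): buffer="sswffscsmfmop" (len 13), cursors c1@2 c3@2 c2@6, authorship 13...2.......
After op 7 (move_left): buffer="sswffscsmfmop" (len 13), cursors c1@1 c3@1 c2@5, authorship 13...2.......
Authorship (.=original, N=cursor N): 1 3 . . . 2 . . . . . . .
Index 0: author = 1

Answer: cursor 1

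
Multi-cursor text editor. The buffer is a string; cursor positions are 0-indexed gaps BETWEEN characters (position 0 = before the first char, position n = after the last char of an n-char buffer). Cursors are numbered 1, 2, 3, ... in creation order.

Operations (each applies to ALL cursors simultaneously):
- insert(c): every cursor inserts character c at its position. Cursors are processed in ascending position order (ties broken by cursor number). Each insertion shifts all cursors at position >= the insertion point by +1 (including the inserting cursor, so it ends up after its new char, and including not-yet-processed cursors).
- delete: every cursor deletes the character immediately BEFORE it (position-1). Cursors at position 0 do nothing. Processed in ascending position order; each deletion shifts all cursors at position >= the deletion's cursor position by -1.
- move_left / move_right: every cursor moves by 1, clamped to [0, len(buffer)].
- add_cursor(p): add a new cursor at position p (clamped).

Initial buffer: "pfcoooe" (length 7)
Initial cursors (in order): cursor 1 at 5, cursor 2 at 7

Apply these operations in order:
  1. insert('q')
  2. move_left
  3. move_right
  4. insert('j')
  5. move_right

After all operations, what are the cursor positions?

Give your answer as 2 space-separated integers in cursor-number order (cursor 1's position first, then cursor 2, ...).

Answer: 8 11

Derivation:
After op 1 (insert('q')): buffer="pfcooqoeq" (len 9), cursors c1@6 c2@9, authorship .....1..2
After op 2 (move_left): buffer="pfcooqoeq" (len 9), cursors c1@5 c2@8, authorship .....1..2
After op 3 (move_right): buffer="pfcooqoeq" (len 9), cursors c1@6 c2@9, authorship .....1..2
After op 4 (insert('j')): buffer="pfcooqjoeqj" (len 11), cursors c1@7 c2@11, authorship .....11..22
After op 5 (move_right): buffer="pfcooqjoeqj" (len 11), cursors c1@8 c2@11, authorship .....11..22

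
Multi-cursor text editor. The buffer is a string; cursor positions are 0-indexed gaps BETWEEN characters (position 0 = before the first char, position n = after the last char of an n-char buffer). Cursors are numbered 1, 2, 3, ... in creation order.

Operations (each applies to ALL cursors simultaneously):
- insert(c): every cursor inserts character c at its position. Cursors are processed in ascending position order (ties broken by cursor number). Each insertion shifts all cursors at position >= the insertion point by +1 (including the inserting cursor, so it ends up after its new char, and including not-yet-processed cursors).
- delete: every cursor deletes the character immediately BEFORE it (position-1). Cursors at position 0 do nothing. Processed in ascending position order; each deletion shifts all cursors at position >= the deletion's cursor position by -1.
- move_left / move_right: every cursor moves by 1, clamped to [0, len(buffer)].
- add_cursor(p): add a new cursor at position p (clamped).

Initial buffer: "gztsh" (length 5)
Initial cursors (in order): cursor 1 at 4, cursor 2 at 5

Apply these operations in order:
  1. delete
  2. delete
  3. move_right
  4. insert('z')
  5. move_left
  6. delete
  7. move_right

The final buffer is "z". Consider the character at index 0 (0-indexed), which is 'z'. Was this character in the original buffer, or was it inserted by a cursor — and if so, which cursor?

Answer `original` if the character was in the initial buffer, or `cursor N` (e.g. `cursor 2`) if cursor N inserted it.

Answer: cursor 2

Derivation:
After op 1 (delete): buffer="gzt" (len 3), cursors c1@3 c2@3, authorship ...
After op 2 (delete): buffer="g" (len 1), cursors c1@1 c2@1, authorship .
After op 3 (move_right): buffer="g" (len 1), cursors c1@1 c2@1, authorship .
After op 4 (insert('z')): buffer="gzz" (len 3), cursors c1@3 c2@3, authorship .12
After op 5 (move_left): buffer="gzz" (len 3), cursors c1@2 c2@2, authorship .12
After op 6 (delete): buffer="z" (len 1), cursors c1@0 c2@0, authorship 2
After op 7 (move_right): buffer="z" (len 1), cursors c1@1 c2@1, authorship 2
Authorship (.=original, N=cursor N): 2
Index 0: author = 2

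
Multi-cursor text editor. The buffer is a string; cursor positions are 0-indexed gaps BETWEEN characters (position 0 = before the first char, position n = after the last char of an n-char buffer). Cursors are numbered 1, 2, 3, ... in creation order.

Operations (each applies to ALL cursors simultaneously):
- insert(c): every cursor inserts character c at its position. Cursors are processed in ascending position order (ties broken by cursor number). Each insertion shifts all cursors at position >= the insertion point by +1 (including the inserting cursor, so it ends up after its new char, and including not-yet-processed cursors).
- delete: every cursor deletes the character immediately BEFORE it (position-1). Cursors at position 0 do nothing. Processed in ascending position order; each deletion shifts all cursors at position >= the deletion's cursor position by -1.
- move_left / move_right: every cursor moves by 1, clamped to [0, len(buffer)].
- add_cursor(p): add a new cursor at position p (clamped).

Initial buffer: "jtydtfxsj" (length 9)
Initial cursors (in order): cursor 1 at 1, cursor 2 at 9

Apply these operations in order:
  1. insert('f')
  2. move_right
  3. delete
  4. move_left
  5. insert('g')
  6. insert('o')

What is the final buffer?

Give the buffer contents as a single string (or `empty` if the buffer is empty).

After op 1 (insert('f')): buffer="jftydtfxsjf" (len 11), cursors c1@2 c2@11, authorship .1........2
After op 2 (move_right): buffer="jftydtfxsjf" (len 11), cursors c1@3 c2@11, authorship .1........2
After op 3 (delete): buffer="jfydtfxsj" (len 9), cursors c1@2 c2@9, authorship .1.......
After op 4 (move_left): buffer="jfydtfxsj" (len 9), cursors c1@1 c2@8, authorship .1.......
After op 5 (insert('g')): buffer="jgfydtfxsgj" (len 11), cursors c1@2 c2@10, authorship .11......2.
After op 6 (insert('o')): buffer="jgofydtfxsgoj" (len 13), cursors c1@3 c2@12, authorship .111......22.

Answer: jgofydtfxsgoj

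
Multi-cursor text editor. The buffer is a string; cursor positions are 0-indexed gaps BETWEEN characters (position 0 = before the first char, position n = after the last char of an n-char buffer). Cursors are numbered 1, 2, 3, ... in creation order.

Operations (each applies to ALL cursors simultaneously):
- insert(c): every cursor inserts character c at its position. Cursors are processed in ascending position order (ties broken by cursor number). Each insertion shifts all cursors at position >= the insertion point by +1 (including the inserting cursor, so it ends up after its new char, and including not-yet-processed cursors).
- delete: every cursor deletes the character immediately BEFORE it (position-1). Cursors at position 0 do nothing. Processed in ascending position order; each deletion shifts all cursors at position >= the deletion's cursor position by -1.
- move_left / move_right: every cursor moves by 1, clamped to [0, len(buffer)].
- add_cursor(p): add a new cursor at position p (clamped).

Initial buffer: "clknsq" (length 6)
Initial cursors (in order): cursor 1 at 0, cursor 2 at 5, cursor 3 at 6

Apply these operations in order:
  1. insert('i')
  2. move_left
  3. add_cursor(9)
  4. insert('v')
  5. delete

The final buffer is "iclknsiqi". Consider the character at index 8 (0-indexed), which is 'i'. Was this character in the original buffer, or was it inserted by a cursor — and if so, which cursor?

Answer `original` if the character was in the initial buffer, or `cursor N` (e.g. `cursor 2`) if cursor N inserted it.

Answer: cursor 3

Derivation:
After op 1 (insert('i')): buffer="iclknsiqi" (len 9), cursors c1@1 c2@7 c3@9, authorship 1.....2.3
After op 2 (move_left): buffer="iclknsiqi" (len 9), cursors c1@0 c2@6 c3@8, authorship 1.....2.3
After op 3 (add_cursor(9)): buffer="iclknsiqi" (len 9), cursors c1@0 c2@6 c3@8 c4@9, authorship 1.....2.3
After op 4 (insert('v')): buffer="viclknsviqviv" (len 13), cursors c1@1 c2@8 c3@11 c4@13, authorship 11.....22.334
After op 5 (delete): buffer="iclknsiqi" (len 9), cursors c1@0 c2@6 c3@8 c4@9, authorship 1.....2.3
Authorship (.=original, N=cursor N): 1 . . . . . 2 . 3
Index 8: author = 3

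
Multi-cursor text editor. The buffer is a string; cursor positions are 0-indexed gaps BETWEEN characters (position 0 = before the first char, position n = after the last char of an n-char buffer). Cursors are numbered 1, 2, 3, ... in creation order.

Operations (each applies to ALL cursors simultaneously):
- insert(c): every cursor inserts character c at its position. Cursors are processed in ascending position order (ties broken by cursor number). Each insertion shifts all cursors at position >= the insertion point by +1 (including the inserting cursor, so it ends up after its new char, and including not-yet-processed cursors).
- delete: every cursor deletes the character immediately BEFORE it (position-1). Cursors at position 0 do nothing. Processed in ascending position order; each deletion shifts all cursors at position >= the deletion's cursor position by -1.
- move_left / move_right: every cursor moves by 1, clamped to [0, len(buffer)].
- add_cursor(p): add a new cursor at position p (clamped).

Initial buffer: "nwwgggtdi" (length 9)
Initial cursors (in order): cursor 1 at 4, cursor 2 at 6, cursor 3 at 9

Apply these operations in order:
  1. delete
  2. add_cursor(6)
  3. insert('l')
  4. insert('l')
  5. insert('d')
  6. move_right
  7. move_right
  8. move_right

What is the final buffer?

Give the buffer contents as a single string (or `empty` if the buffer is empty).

Answer: nwwlldglldtdlllldd

Derivation:
After op 1 (delete): buffer="nwwgtd" (len 6), cursors c1@3 c2@4 c3@6, authorship ......
After op 2 (add_cursor(6)): buffer="nwwgtd" (len 6), cursors c1@3 c2@4 c3@6 c4@6, authorship ......
After op 3 (insert('l')): buffer="nwwlgltdll" (len 10), cursors c1@4 c2@6 c3@10 c4@10, authorship ...1.2..34
After op 4 (insert('l')): buffer="nwwllglltdllll" (len 14), cursors c1@5 c2@8 c3@14 c4@14, authorship ...11.22..3434
After op 5 (insert('d')): buffer="nwwlldglldtdlllldd" (len 18), cursors c1@6 c2@10 c3@18 c4@18, authorship ...111.222..343434
After op 6 (move_right): buffer="nwwlldglldtdlllldd" (len 18), cursors c1@7 c2@11 c3@18 c4@18, authorship ...111.222..343434
After op 7 (move_right): buffer="nwwlldglldtdlllldd" (len 18), cursors c1@8 c2@12 c3@18 c4@18, authorship ...111.222..343434
After op 8 (move_right): buffer="nwwlldglldtdlllldd" (len 18), cursors c1@9 c2@13 c3@18 c4@18, authorship ...111.222..343434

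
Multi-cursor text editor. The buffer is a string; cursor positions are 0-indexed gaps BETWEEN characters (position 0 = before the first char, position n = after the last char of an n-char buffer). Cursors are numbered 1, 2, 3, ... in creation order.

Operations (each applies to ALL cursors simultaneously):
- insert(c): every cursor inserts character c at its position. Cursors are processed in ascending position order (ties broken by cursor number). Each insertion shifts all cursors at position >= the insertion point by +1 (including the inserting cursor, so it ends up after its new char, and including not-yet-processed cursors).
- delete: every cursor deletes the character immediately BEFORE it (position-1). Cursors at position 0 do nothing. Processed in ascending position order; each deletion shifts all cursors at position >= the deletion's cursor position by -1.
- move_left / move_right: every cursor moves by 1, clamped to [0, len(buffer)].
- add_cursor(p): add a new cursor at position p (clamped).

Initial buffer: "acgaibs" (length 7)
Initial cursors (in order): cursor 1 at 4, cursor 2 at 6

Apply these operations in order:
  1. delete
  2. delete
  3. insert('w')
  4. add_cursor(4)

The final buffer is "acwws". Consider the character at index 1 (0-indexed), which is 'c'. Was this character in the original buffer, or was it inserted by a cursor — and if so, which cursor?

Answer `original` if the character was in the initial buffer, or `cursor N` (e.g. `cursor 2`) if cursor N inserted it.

Answer: original

Derivation:
After op 1 (delete): buffer="acgis" (len 5), cursors c1@3 c2@4, authorship .....
After op 2 (delete): buffer="acs" (len 3), cursors c1@2 c2@2, authorship ...
After op 3 (insert('w')): buffer="acwws" (len 5), cursors c1@4 c2@4, authorship ..12.
After op 4 (add_cursor(4)): buffer="acwws" (len 5), cursors c1@4 c2@4 c3@4, authorship ..12.
Authorship (.=original, N=cursor N): . . 1 2 .
Index 1: author = original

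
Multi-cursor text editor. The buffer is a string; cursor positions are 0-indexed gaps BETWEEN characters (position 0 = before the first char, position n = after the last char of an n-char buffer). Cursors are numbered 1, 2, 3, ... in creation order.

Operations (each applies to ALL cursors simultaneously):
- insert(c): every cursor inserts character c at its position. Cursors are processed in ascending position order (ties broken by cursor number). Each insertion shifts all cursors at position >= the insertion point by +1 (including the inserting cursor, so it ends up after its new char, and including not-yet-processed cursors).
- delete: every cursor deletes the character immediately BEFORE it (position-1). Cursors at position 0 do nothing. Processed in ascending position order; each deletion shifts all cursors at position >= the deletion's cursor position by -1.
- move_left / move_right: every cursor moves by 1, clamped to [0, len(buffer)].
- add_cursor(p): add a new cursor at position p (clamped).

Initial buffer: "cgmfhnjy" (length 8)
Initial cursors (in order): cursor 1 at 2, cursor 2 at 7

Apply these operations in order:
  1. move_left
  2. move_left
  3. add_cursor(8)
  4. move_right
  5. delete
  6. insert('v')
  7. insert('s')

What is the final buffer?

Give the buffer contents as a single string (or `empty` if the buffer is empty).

After op 1 (move_left): buffer="cgmfhnjy" (len 8), cursors c1@1 c2@6, authorship ........
After op 2 (move_left): buffer="cgmfhnjy" (len 8), cursors c1@0 c2@5, authorship ........
After op 3 (add_cursor(8)): buffer="cgmfhnjy" (len 8), cursors c1@0 c2@5 c3@8, authorship ........
After op 4 (move_right): buffer="cgmfhnjy" (len 8), cursors c1@1 c2@6 c3@8, authorship ........
After op 5 (delete): buffer="gmfhj" (len 5), cursors c1@0 c2@4 c3@5, authorship .....
After op 6 (insert('v')): buffer="vgmfhvjv" (len 8), cursors c1@1 c2@6 c3@8, authorship 1....2.3
After op 7 (insert('s')): buffer="vsgmfhvsjvs" (len 11), cursors c1@2 c2@8 c3@11, authorship 11....22.33

Answer: vsgmfhvsjvs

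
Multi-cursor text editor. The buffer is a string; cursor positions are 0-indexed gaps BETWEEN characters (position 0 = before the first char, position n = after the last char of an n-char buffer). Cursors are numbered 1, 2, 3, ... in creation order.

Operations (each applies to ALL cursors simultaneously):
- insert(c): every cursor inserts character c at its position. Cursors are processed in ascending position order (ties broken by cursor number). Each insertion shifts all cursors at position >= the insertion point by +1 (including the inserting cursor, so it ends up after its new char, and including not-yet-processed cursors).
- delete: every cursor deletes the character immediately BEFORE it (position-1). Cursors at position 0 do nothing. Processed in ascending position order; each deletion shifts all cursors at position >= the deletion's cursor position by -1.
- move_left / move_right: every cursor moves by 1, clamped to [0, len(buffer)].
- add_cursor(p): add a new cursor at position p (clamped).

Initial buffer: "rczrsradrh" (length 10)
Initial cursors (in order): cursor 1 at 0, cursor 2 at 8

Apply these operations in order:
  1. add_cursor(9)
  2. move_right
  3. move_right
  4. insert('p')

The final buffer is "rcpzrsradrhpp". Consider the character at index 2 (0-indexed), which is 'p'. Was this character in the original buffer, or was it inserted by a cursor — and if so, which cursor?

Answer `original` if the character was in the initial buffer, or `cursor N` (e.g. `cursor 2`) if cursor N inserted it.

After op 1 (add_cursor(9)): buffer="rczrsradrh" (len 10), cursors c1@0 c2@8 c3@9, authorship ..........
After op 2 (move_right): buffer="rczrsradrh" (len 10), cursors c1@1 c2@9 c3@10, authorship ..........
After op 3 (move_right): buffer="rczrsradrh" (len 10), cursors c1@2 c2@10 c3@10, authorship ..........
After op 4 (insert('p')): buffer="rcpzrsradrhpp" (len 13), cursors c1@3 c2@13 c3@13, authorship ..1........23
Authorship (.=original, N=cursor N): . . 1 . . . . . . . . 2 3
Index 2: author = 1

Answer: cursor 1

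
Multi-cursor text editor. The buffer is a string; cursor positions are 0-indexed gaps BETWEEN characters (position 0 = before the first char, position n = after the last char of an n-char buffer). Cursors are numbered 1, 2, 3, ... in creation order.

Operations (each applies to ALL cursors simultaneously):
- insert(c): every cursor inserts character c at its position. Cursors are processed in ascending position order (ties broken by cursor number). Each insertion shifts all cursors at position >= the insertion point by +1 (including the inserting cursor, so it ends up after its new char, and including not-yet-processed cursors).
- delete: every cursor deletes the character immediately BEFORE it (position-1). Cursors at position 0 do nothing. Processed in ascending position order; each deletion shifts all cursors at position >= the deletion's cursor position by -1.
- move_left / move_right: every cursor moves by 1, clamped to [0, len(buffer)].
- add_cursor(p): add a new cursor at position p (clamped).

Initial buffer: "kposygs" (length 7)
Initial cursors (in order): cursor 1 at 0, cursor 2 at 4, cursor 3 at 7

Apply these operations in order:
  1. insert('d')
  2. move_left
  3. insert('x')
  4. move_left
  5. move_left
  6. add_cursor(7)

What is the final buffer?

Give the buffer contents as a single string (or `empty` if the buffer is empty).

Answer: xdkposxdygsxd

Derivation:
After op 1 (insert('d')): buffer="dkposdygsd" (len 10), cursors c1@1 c2@6 c3@10, authorship 1....2...3
After op 2 (move_left): buffer="dkposdygsd" (len 10), cursors c1@0 c2@5 c3@9, authorship 1....2...3
After op 3 (insert('x')): buffer="xdkposxdygsxd" (len 13), cursors c1@1 c2@7 c3@12, authorship 11....22...33
After op 4 (move_left): buffer="xdkposxdygsxd" (len 13), cursors c1@0 c2@6 c3@11, authorship 11....22...33
After op 5 (move_left): buffer="xdkposxdygsxd" (len 13), cursors c1@0 c2@5 c3@10, authorship 11....22...33
After op 6 (add_cursor(7)): buffer="xdkposxdygsxd" (len 13), cursors c1@0 c2@5 c4@7 c3@10, authorship 11....22...33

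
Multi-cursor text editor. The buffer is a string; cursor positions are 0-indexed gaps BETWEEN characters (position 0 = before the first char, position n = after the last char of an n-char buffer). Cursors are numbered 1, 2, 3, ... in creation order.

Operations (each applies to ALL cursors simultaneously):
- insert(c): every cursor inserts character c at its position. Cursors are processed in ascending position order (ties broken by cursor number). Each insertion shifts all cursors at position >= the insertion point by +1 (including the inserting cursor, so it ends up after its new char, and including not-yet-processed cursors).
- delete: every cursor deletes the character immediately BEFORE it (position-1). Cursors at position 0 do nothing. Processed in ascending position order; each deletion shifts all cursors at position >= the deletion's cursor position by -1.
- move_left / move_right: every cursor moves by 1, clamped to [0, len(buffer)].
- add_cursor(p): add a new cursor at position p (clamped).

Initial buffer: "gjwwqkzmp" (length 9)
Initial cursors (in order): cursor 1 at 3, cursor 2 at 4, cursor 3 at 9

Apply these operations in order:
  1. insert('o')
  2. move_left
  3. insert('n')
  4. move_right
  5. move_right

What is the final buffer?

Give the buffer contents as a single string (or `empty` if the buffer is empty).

After op 1 (insert('o')): buffer="gjwowoqkzmpo" (len 12), cursors c1@4 c2@6 c3@12, authorship ...1.2.....3
After op 2 (move_left): buffer="gjwowoqkzmpo" (len 12), cursors c1@3 c2@5 c3@11, authorship ...1.2.....3
After op 3 (insert('n')): buffer="gjwnownoqkzmpno" (len 15), cursors c1@4 c2@7 c3@14, authorship ...11.22.....33
After op 4 (move_right): buffer="gjwnownoqkzmpno" (len 15), cursors c1@5 c2@8 c3@15, authorship ...11.22.....33
After op 5 (move_right): buffer="gjwnownoqkzmpno" (len 15), cursors c1@6 c2@9 c3@15, authorship ...11.22.....33

Answer: gjwnownoqkzmpno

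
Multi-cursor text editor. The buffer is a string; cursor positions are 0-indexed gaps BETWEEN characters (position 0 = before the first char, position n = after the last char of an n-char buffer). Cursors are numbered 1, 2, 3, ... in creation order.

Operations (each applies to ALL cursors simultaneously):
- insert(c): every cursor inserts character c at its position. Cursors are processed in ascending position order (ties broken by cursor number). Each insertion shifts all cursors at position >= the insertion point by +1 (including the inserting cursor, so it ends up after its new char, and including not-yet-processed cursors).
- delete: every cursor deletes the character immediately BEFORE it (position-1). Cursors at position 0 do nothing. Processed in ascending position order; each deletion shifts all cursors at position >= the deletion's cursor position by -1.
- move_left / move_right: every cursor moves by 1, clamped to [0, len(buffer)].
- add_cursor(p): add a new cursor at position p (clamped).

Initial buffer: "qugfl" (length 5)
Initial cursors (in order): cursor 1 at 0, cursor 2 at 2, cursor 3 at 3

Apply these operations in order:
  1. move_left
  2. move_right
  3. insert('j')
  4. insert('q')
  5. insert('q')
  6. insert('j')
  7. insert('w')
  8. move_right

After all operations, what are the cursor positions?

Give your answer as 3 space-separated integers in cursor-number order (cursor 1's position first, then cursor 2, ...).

After op 1 (move_left): buffer="qugfl" (len 5), cursors c1@0 c2@1 c3@2, authorship .....
After op 2 (move_right): buffer="qugfl" (len 5), cursors c1@1 c2@2 c3@3, authorship .....
After op 3 (insert('j')): buffer="qjujgjfl" (len 8), cursors c1@2 c2@4 c3@6, authorship .1.2.3..
After op 4 (insert('q')): buffer="qjqujqgjqfl" (len 11), cursors c1@3 c2@6 c3@9, authorship .11.22.33..
After op 5 (insert('q')): buffer="qjqqujqqgjqqfl" (len 14), cursors c1@4 c2@8 c3@12, authorship .111.222.333..
After op 6 (insert('j')): buffer="qjqqjujqqjgjqqjfl" (len 17), cursors c1@5 c2@10 c3@15, authorship .1111.2222.3333..
After op 7 (insert('w')): buffer="qjqqjwujqqjwgjqqjwfl" (len 20), cursors c1@6 c2@12 c3@18, authorship .11111.22222.33333..
After op 8 (move_right): buffer="qjqqjwujqqjwgjqqjwfl" (len 20), cursors c1@7 c2@13 c3@19, authorship .11111.22222.33333..

Answer: 7 13 19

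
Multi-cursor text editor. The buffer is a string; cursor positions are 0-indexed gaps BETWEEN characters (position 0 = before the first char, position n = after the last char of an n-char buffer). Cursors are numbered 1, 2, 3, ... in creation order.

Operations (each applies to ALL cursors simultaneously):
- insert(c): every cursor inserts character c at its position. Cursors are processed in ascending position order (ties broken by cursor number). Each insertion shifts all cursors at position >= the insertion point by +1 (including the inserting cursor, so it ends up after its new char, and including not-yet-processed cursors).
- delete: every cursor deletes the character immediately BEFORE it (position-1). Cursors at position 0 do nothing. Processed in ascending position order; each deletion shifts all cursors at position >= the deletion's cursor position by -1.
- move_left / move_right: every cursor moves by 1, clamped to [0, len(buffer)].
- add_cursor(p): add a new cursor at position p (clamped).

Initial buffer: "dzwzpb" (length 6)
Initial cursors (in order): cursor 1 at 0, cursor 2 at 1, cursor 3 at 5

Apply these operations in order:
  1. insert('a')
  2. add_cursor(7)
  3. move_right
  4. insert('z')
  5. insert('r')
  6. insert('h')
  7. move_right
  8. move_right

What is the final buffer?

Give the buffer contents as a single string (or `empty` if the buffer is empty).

Answer: adzrhazzrhwzpazrhbzrh

Derivation:
After op 1 (insert('a')): buffer="adazwzpab" (len 9), cursors c1@1 c2@3 c3@8, authorship 1.2....3.
After op 2 (add_cursor(7)): buffer="adazwzpab" (len 9), cursors c1@1 c2@3 c4@7 c3@8, authorship 1.2....3.
After op 3 (move_right): buffer="adazwzpab" (len 9), cursors c1@2 c2@4 c4@8 c3@9, authorship 1.2....3.
After op 4 (insert('z')): buffer="adzazzwzpazbz" (len 13), cursors c1@3 c2@6 c4@11 c3@13, authorship 1.12.2...34.3
After op 5 (insert('r')): buffer="adzrazzrwzpazrbzr" (len 17), cursors c1@4 c2@8 c4@14 c3@17, authorship 1.112.22...344.33
After op 6 (insert('h')): buffer="adzrhazzrhwzpazrhbzrh" (len 21), cursors c1@5 c2@10 c4@17 c3@21, authorship 1.1112.222...3444.333
After op 7 (move_right): buffer="adzrhazzrhwzpazrhbzrh" (len 21), cursors c1@6 c2@11 c4@18 c3@21, authorship 1.1112.222...3444.333
After op 8 (move_right): buffer="adzrhazzrhwzpazrhbzrh" (len 21), cursors c1@7 c2@12 c4@19 c3@21, authorship 1.1112.222...3444.333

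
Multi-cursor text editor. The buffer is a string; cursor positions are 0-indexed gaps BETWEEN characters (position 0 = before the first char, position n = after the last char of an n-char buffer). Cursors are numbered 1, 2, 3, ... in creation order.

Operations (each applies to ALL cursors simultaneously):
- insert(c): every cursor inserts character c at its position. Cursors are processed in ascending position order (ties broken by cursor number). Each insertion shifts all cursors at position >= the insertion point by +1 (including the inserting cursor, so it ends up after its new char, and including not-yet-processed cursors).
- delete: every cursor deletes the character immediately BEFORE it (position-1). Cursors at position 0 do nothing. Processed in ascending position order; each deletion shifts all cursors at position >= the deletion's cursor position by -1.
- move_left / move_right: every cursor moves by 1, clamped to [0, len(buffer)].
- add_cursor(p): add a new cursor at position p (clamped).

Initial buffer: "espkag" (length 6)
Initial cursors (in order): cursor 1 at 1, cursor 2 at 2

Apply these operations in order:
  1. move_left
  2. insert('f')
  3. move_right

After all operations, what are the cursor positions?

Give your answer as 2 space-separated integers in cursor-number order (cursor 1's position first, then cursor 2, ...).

After op 1 (move_left): buffer="espkag" (len 6), cursors c1@0 c2@1, authorship ......
After op 2 (insert('f')): buffer="fefspkag" (len 8), cursors c1@1 c2@3, authorship 1.2.....
After op 3 (move_right): buffer="fefspkag" (len 8), cursors c1@2 c2@4, authorship 1.2.....

Answer: 2 4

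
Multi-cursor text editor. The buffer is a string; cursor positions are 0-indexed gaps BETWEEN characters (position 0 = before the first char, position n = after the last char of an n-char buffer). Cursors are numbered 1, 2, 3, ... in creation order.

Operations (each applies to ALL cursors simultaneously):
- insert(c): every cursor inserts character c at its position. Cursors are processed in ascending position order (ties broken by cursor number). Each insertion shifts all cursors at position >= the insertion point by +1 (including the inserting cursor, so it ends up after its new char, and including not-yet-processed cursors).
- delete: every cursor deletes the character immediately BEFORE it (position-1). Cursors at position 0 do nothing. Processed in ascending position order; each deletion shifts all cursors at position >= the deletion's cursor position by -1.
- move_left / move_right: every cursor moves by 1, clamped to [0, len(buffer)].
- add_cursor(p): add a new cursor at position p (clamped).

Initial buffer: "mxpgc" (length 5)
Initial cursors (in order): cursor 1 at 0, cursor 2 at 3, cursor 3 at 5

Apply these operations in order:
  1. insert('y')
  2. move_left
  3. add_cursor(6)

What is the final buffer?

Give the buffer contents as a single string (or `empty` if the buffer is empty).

After op 1 (insert('y')): buffer="ymxpygcy" (len 8), cursors c1@1 c2@5 c3@8, authorship 1...2..3
After op 2 (move_left): buffer="ymxpygcy" (len 8), cursors c1@0 c2@4 c3@7, authorship 1...2..3
After op 3 (add_cursor(6)): buffer="ymxpygcy" (len 8), cursors c1@0 c2@4 c4@6 c3@7, authorship 1...2..3

Answer: ymxpygcy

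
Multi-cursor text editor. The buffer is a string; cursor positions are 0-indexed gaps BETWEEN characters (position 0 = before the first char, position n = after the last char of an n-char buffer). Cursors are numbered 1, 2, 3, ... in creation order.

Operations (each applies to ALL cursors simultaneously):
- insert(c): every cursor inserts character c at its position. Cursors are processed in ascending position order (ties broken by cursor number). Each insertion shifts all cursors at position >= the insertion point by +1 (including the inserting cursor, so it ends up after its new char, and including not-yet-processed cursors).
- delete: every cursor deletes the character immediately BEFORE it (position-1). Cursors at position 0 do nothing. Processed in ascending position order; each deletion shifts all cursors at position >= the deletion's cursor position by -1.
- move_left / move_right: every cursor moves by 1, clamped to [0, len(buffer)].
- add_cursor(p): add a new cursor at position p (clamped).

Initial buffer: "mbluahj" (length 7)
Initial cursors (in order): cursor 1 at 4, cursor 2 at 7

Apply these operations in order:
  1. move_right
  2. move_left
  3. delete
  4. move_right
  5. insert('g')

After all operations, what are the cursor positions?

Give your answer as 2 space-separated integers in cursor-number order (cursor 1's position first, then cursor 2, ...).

After op 1 (move_right): buffer="mbluahj" (len 7), cursors c1@5 c2@7, authorship .......
After op 2 (move_left): buffer="mbluahj" (len 7), cursors c1@4 c2@6, authorship .......
After op 3 (delete): buffer="mblaj" (len 5), cursors c1@3 c2@4, authorship .....
After op 4 (move_right): buffer="mblaj" (len 5), cursors c1@4 c2@5, authorship .....
After op 5 (insert('g')): buffer="mblagjg" (len 7), cursors c1@5 c2@7, authorship ....1.2

Answer: 5 7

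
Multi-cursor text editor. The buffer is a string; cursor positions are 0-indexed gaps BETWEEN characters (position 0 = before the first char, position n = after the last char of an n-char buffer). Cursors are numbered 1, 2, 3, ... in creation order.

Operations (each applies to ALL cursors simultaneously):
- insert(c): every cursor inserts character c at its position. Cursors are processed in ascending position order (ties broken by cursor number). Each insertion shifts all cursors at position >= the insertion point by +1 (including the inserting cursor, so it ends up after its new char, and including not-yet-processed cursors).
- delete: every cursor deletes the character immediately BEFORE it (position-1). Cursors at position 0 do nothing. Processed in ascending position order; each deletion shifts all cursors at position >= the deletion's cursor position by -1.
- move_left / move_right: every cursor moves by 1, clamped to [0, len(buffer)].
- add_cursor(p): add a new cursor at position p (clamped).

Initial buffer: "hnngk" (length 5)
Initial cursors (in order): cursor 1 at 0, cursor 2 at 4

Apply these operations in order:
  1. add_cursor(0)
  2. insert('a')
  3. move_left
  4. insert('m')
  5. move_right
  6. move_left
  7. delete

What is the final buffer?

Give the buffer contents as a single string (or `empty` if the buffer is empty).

After op 1 (add_cursor(0)): buffer="hnngk" (len 5), cursors c1@0 c3@0 c2@4, authorship .....
After op 2 (insert('a')): buffer="aahnngak" (len 8), cursors c1@2 c3@2 c2@7, authorship 13....2.
After op 3 (move_left): buffer="aahnngak" (len 8), cursors c1@1 c3@1 c2@6, authorship 13....2.
After op 4 (insert('m')): buffer="ammahnngmak" (len 11), cursors c1@3 c3@3 c2@9, authorship 1133....22.
After op 5 (move_right): buffer="ammahnngmak" (len 11), cursors c1@4 c3@4 c2@10, authorship 1133....22.
After op 6 (move_left): buffer="ammahnngmak" (len 11), cursors c1@3 c3@3 c2@9, authorship 1133....22.
After op 7 (delete): buffer="aahnngak" (len 8), cursors c1@1 c3@1 c2@6, authorship 13....2.

Answer: aahnngak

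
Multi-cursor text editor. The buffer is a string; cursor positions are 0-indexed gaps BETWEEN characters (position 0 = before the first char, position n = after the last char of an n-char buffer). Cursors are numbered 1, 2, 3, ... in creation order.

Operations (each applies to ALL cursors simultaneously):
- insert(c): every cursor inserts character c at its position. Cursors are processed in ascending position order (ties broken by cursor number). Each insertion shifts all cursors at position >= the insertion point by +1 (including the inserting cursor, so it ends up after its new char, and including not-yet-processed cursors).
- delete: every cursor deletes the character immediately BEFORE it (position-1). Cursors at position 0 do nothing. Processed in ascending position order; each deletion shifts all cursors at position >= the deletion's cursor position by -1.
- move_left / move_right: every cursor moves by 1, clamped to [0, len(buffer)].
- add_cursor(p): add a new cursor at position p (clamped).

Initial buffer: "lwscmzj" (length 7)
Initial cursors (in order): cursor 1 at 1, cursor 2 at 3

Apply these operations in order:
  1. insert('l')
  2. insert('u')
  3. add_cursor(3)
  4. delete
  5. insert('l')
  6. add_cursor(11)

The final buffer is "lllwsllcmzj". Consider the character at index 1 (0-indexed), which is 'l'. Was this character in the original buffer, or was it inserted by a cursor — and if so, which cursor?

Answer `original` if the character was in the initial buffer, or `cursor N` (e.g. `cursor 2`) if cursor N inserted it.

After op 1 (insert('l')): buffer="llwslcmzj" (len 9), cursors c1@2 c2@5, authorship .1..2....
After op 2 (insert('u')): buffer="lluwslucmzj" (len 11), cursors c1@3 c2@7, authorship .11..22....
After op 3 (add_cursor(3)): buffer="lluwslucmzj" (len 11), cursors c1@3 c3@3 c2@7, authorship .11..22....
After op 4 (delete): buffer="lwslcmzj" (len 8), cursors c1@1 c3@1 c2@4, authorship ...2....
After op 5 (insert('l')): buffer="lllwsllcmzj" (len 11), cursors c1@3 c3@3 c2@7, authorship .13..22....
After op 6 (add_cursor(11)): buffer="lllwsllcmzj" (len 11), cursors c1@3 c3@3 c2@7 c4@11, authorship .13..22....
Authorship (.=original, N=cursor N): . 1 3 . . 2 2 . . . .
Index 1: author = 1

Answer: cursor 1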